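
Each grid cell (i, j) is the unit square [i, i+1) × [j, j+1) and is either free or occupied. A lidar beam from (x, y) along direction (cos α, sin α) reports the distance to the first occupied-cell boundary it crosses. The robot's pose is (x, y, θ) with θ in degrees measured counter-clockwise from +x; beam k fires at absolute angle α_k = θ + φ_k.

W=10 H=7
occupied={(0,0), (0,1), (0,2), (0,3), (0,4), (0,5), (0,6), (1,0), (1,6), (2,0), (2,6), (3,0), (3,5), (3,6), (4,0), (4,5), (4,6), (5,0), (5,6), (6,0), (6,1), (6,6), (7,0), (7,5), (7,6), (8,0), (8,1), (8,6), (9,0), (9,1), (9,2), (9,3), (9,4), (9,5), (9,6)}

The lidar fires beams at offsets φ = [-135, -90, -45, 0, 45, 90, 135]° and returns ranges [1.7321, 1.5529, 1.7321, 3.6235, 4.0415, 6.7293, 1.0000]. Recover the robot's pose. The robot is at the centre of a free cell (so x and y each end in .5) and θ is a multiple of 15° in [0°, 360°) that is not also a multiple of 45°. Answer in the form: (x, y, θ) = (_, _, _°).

(x, y, θ) = (2.5, 4.5, 255°)

Enumerate (i+0.5, j+0.5, θ) over the 35 free cells and 16 admissible headings. For each, cast all 7 beams and compare to the given ranges.
  (1.5, 4.5, 30°): beam 1 = 1.9319 ≠ 1.7321 ✗
  (6.5, 5.5, 75°): beam 1 = 4.0415 ≠ 1.7321 ✗
  (1.5, 1.5, 195°): beam 1 = 4.0415 ≠ 1.7321 ✗
  …
  (2.5, 4.5, 255°): r_1=1.7321, r_2=1.5529, r_3=1.7321, r_4=3.6235, r_5=4.0415, r_6=6.7293, r_7=1.0000 — all match ✓
No second candidate reproduces the full scan.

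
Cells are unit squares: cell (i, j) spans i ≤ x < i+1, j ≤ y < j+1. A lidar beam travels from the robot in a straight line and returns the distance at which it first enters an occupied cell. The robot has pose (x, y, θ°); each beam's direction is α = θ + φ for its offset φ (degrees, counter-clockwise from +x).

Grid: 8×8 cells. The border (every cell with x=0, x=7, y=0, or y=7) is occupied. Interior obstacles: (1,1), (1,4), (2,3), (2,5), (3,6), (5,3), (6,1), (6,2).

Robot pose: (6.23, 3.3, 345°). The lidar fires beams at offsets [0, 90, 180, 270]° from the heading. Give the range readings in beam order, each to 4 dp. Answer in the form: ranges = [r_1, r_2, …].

beam 1: φ=0°, α=345°
  dir = (cos 345°, sin 345°) = (0.9659, -0.2588); from cell (6,3)
  next x-line at t=0.7972, next y-line at t=1.1591; Δt_x=1.0353, Δt_y=3.8637
    x: enter (7,3) at t=0.7972 ← occupied
  → r_1 = 0.7972
beam 2: φ=90°, α=75°
  dir = (cos 75°, sin 75°) = (0.2588, 0.9659); from cell (6,3)
  next x-line at t=2.9751, next y-line at t=0.7247; Δt_x=3.8637, Δt_y=1.0353
    y: enter (6,4) at t=0.7247
    y: enter (6,5) at t=1.7600
    y: enter (6,6) at t=2.7952
    x: enter (7,6) at t=2.9751 ← occupied
  → r_2 = 2.9751
beam 3: φ=180°, α=165°
  dir = (cos 165°, sin 165°) = (-0.9659, 0.2588); from cell (6,3)
  next x-line at t=0.2381, next y-line at t=2.7046; Δt_x=1.0353, Δt_y=3.8637
    x: enter (5,3) at t=0.2381 ← occupied
  → r_3 = 0.2381
beam 4: φ=270°, α=255°
  dir = (cos 255°, sin 255°) = (-0.2588, -0.9659); from cell (6,3)
  next x-line at t=0.8887, next y-line at t=0.3106; Δt_x=3.8637, Δt_y=1.0353
    y: enter (6,2) at t=0.3106 ← occupied
  → r_4 = 0.3106

ranges = [0.7972, 2.9751, 0.2381, 0.3106]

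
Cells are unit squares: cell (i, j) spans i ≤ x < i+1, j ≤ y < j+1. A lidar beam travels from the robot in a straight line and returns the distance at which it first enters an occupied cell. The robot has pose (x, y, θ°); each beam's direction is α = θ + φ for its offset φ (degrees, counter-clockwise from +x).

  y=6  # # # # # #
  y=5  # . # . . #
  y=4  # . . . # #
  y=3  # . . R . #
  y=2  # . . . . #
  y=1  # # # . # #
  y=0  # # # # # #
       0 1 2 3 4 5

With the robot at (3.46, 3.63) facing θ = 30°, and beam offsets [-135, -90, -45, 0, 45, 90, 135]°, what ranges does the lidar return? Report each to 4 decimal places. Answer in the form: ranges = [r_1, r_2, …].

beam 1: φ=-135°, α=255°
  cosα=-0.2588 sinα=-0.9659 | (3,3) | tMaxX 1.7773 tMaxY 0.6522 | tΔX 3.8637 tΔY 1.0353
    t=0.6522 [y] (3,2)
    t=1.6875 [y] (3,1)
    t=1.7773 [x] (2,1) — stop
  → r_1 = 1.7773
beam 2: φ=-90°, α=300°
  cosα=0.5000 sinα=-0.8660 | (3,3) | tMaxX 1.0800 tMaxY 0.7275 | tΔX 2.0000 tΔY 1.1547
    t=0.7275 [y] (3,2)
    t=1.0800 [x] (4,2)
    t=1.8822 [y] (4,1) — stop
  → r_2 = 1.8822
beam 3: φ=-45°, α=345°
  cosα=0.9659 sinα=-0.2588 | (3,3) | tMaxX 0.5590 tMaxY 2.4341 | tΔX 1.0353 tΔY 3.8637
    t=0.5590 [x] (4,3)
    t=1.5943 [x] (5,3) — stop
  → r_3 = 1.5943
beam 4: φ=0°, α=30°
  cosα=0.8660 sinα=0.5000 | (3,3) | tMaxX 0.6235 tMaxY 0.7400 | tΔX 1.1547 tΔY 2.0000
    t=0.6235 [x] (4,3)
    t=0.7400 [y] (4,4) — stop
  → r_4 = 0.7400
beam 5: φ=45°, α=75°
  cosα=0.2588 sinα=0.9659 | (3,3) | tMaxX 2.0864 tMaxY 0.3831 | tΔX 3.8637 tΔY 1.0353
    t=0.3831 [y] (3,4)
    t=1.4183 [y] (3,5)
    t=2.0864 [x] (4,5)
    t=2.4536 [y] (4,6) — stop
  → r_5 = 2.4536
beam 6: φ=90°, α=120°
  cosα=-0.5000 sinα=0.8660 | (3,3) | tMaxX 0.9200 tMaxY 0.4272 | tΔX 2.0000 tΔY 1.1547
    t=0.4272 [y] (3,4)
    t=0.9200 [x] (2,4)
    t=1.5819 [y] (2,5) — stop
  → r_6 = 1.5819
beam 7: φ=135°, α=165°
  cosα=-0.9659 sinα=0.2588 | (3,3) | tMaxX 0.4762 tMaxY 1.4296 | tΔX 1.0353 tΔY 3.8637
    t=0.4762 [x] (2,3)
    t=1.4296 [y] (2,4)
    t=1.5115 [x] (1,4)
    t=2.5468 [x] (0,4) — stop
  → r_7 = 2.5468

ranges = [1.7773, 1.8822, 1.5943, 0.7400, 2.4536, 1.5819, 2.5468]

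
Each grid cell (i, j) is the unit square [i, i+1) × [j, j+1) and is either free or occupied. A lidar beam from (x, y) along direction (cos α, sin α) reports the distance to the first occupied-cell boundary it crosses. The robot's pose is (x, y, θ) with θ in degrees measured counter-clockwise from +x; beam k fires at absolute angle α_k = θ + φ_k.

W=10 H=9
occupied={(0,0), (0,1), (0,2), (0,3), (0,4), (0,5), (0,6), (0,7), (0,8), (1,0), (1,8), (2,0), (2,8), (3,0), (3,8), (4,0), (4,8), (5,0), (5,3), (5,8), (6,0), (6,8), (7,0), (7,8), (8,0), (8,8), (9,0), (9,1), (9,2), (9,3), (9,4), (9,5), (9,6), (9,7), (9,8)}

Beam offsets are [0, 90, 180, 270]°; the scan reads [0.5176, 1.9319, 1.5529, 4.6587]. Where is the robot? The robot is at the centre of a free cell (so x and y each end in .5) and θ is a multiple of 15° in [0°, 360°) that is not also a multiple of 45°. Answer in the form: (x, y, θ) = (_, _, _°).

Candidates: 55 free-cell centres × 16 headings = 880 poses. Raycast each; keep the one whose scan matches to 4 dp.
  (7.5, 2.5, 210°): beam 1 = 3.0000 ≠ 0.5176 ✗
  (3.5, 4.5, 150°): beam 1 = 2.8868 ≠ 0.5176 ✗
  (2.5, 3.5, 165°): beam 1 = 1.5529 ≠ 0.5176 ✗
  (8.5, 7.5, 345°): beam 2 = 0.5176 ≠ 1.9319 ✗
  …
  (5.5, 1.5, 255°): r_1=0.5176, r_2=1.9319, r_3=1.5529, r_4=4.6587 — all match ✓
Only this pose fits every beam.

(x, y, θ) = (5.5, 1.5, 255°)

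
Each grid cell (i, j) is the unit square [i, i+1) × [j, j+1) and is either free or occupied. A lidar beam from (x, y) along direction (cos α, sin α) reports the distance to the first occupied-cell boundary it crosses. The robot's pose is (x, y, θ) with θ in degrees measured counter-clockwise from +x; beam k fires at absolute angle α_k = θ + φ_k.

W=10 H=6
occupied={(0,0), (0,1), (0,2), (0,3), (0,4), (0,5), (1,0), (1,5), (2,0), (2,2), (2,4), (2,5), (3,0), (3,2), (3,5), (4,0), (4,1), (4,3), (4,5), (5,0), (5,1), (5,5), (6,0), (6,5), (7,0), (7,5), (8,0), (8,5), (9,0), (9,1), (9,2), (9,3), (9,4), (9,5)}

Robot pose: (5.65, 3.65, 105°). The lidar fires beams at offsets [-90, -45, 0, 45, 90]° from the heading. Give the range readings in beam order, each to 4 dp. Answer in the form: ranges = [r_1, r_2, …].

ranges = [3.4682, 1.5588, 1.3976, 2.7000, 0.6729]

beam 1: φ=-90°, α=15°
  direction (0.9659, 0.2588); cell (5,3); t to first gridline: x 0.3623, y 1.3523 (then +1.0353 / +3.8637)
    (6,3) via x @ 0.3623
    (6,4) via y @ 1.3523
    (7,4) via x @ 1.3976
    (8,4) via x @ 2.4329
    (9,4) via x @ 3.4682  # hit
  → r_1 = 3.4682
beam 2: φ=-45°, α=60°
  direction (0.5000, 0.8660); cell (5,3); t to first gridline: x 0.7000, y 0.4041 (then +2.0000 / +1.1547)
    (5,4) via y @ 0.4041
    (6,4) via x @ 0.7000
    (6,5) via y @ 1.5588  # hit
  → r_2 = 1.5588
beam 3: φ=0°, α=105°
  direction (-0.2588, 0.9659); cell (5,3); t to first gridline: x 2.5114, y 0.3623 (then +3.8637 / +1.0353)
    (5,4) via y @ 0.3623
    (5,5) via y @ 1.3976  # hit
  → r_3 = 1.3976
beam 4: φ=45°, α=150°
  direction (-0.8660, 0.5000); cell (5,3); t to first gridline: x 0.7506, y 0.7000 (then +1.1547 / +2.0000)
    (5,4) via y @ 0.7000
    (4,4) via x @ 0.7506
    (3,4) via x @ 1.9053
    (3,5) via y @ 2.7000  # hit
  → r_4 = 2.7000
beam 5: φ=90°, α=195°
  direction (-0.9659, -0.2588); cell (5,3); t to first gridline: x 0.6729, y 2.5114 (then +1.0353 / +3.8637)
    (4,3) via x @ 0.6729  # hit
  → r_5 = 0.6729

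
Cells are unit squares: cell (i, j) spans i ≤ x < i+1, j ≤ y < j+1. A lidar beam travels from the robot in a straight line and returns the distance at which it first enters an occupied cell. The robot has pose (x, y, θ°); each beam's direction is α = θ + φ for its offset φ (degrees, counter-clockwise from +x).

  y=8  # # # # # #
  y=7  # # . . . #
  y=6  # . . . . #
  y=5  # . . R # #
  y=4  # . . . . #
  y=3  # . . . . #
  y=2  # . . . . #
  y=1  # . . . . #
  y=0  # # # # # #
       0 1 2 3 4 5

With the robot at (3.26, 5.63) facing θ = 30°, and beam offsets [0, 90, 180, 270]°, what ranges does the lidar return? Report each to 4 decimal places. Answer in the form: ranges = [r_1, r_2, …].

ranges = [2.0092, 2.5200, 2.6096, 3.4800]

beam 1: φ=0°, α=30°
  cosα=0.8660 sinα=0.5000 | (3,5) | tMaxX 0.8545 tMaxY 0.7400 | tΔX 1.1547 tΔY 2.0000
    t=0.7400 [y] (3,6)
    t=0.8545 [x] (4,6)
    t=2.0092 [x] (5,6) — stop
  → r_1 = 2.0092
beam 2: φ=90°, α=120°
  cosα=-0.5000 sinα=0.8660 | (3,5) | tMaxX 0.5200 tMaxY 0.4272 | tΔX 2.0000 tΔY 1.1547
    t=0.4272 [y] (3,6)
    t=0.5200 [x] (2,6)
    t=1.5819 [y] (2,7)
    t=2.5200 [x] (1,7) — stop
  → r_2 = 2.5200
beam 3: φ=180°, α=210°
  cosα=-0.8660 sinα=-0.5000 | (3,5) | tMaxX 0.3002 tMaxY 1.2600 | tΔX 1.1547 tΔY 2.0000
    t=0.3002 [x] (2,5)
    t=1.2600 [y] (2,4)
    t=1.4549 [x] (1,4)
    t=2.6096 [x] (0,4) — stop
  → r_3 = 2.6096
beam 4: φ=270°, α=300°
  cosα=0.5000 sinα=-0.8660 | (3,5) | tMaxX 1.4800 tMaxY 0.7275 | tΔX 2.0000 tΔY 1.1547
    t=0.7275 [y] (3,4)
    t=1.4800 [x] (4,4)
    t=1.8822 [y] (4,3)
    t=3.0369 [y] (4,2)
    t=3.4800 [x] (5,2) — stop
  → r_4 = 3.4800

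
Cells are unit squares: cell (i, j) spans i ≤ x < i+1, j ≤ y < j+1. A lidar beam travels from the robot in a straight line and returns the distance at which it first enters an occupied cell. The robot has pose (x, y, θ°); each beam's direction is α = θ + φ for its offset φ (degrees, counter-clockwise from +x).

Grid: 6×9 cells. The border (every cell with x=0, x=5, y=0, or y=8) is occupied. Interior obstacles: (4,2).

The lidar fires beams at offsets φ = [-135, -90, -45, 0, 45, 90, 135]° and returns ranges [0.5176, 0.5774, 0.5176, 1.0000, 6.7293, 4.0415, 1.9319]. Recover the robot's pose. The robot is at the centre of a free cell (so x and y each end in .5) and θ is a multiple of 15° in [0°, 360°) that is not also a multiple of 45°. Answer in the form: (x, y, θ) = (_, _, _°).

The pose lattice has 27·16 = 432 candidates. Test each by forward raycasting.
  (1.5, 4.5, 255°): beam 1 = 1.0000 ≠ 0.5176 ✗
  (1.5, 5.5, 255°): beam 1 = 1.0000 ≠ 0.5176 ✗
  (3.5, 3.5, 240°): beam 1 = 4.6587 ≠ 0.5176 ✗
  (3.5, 3.5, 15°): beam 1 = 2.8868 ≠ 0.5176 ✗
  …
  (1.5, 7.5, 240°): r_1=0.5176, r_2=0.5774, r_3=0.5176, r_4=1.0000, r_5=6.7293, r_6=4.0415, r_7=1.9319 — all match ✓
No second candidate reproduces the full scan.

(x, y, θ) = (1.5, 7.5, 240°)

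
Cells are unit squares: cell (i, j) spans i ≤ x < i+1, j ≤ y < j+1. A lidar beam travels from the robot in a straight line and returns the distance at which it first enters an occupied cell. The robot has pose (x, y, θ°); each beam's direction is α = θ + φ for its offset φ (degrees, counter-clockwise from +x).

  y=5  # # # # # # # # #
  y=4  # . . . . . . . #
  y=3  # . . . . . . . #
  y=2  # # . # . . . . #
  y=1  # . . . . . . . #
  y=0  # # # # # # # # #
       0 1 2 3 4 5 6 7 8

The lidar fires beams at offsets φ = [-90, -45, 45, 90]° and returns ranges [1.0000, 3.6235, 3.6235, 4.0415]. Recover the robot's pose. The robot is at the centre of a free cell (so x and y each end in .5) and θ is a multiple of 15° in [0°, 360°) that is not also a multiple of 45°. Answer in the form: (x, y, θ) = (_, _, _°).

Enumerate (i+0.5, j+0.5, θ) over the 26 free cells and 16 admissible headings. For each, cast all 4 beams and compare to the given ranges.
  (1.5, 1.5, 105°): beam 1 = 1.9319 ≠ 1.0000 ✗
  (7.5, 1.5, 330°): beam 1 = 0.5774 ≠ 1.0000 ✗
  (1.5, 3.5, 60°): beam 1 = 1.7321 ≠ 1.0000 ✗
  (3.5, 4.5, 195°): beam 1 = 0.5176 ≠ 1.0000 ✗
  …
  (4.5, 4.5, 240°): r_1=1.0000, r_2=3.6235, r_3=3.6235, r_4=4.0415 — all match ✓
No second candidate reproduces the full scan.

(x, y, θ) = (4.5, 4.5, 240°)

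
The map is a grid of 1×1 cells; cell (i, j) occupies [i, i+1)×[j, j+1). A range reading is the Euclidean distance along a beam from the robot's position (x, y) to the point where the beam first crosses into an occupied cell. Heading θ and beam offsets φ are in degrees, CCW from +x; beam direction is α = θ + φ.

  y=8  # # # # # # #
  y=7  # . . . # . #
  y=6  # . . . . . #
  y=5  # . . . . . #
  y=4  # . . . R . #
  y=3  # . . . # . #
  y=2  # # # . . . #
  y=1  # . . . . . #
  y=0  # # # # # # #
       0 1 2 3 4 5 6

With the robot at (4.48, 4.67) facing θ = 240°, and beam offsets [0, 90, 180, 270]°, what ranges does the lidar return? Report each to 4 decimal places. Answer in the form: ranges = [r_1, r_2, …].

ranges = [0.7736, 1.7551, 3.0400, 4.0184]

beam 1: φ=0°, α=240°
  direction (-0.5000, -0.8660); cell (4,4); t to first gridline: x 0.9600, y 0.7736 (then +2.0000 / +1.1547)
    (4,3) via y @ 0.7736  # hit
  → r_1 = 0.7736
beam 2: φ=90°, α=330°
  direction (0.8660, -0.5000); cell (4,4); t to first gridline: x 0.6004, y 1.3400 (then +1.1547 / +2.0000)
    (5,4) via x @ 0.6004
    (5,3) via y @ 1.3400
    (6,3) via x @ 1.7551  # hit
  → r_2 = 1.7551
beam 3: φ=180°, α=60°
  direction (0.5000, 0.8660); cell (4,4); t to first gridline: x 1.0400, y 0.3811 (then +2.0000 / +1.1547)
    (4,5) via y @ 0.3811
    (5,5) via x @ 1.0400
    (5,6) via y @ 1.5358
    (5,7) via y @ 2.6905
    (6,7) via x @ 3.0400  # hit
  → r_3 = 3.0400
beam 4: φ=270°, α=150°
  direction (-0.8660, 0.5000); cell (4,4); t to first gridline: x 0.5543, y 0.6600 (then +1.1547 / +2.0000)
    (3,4) via x @ 0.5543
    (3,5) via y @ 0.6600
    (2,5) via x @ 1.7090
    (2,6) via y @ 2.6600
    (1,6) via x @ 2.8637
    (0,6) via x @ 4.0184  # hit
  → r_4 = 4.0184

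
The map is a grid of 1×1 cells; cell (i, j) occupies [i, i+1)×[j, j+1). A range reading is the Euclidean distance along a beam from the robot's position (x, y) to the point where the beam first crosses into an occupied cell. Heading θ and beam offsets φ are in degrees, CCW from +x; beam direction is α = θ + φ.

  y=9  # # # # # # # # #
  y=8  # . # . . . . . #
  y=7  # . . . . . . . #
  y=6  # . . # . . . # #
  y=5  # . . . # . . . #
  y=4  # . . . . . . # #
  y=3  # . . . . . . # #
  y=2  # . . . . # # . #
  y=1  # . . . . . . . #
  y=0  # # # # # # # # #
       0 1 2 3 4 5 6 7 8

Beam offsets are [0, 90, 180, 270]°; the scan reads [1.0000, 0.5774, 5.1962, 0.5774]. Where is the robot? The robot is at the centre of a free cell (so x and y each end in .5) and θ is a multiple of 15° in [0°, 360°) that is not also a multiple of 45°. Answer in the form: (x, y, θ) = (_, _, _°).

(x, y, θ) = (5.5, 1.5, 330°)

Candidates: 48 free-cell centres × 16 headings = 768 poses. Raycast each; keep the one whose scan matches to 4 dp.
  (3.5, 3.5, 15°): beam 1 = 3.6235 ≠ 1.0000 ✗
  (1.5, 3.5, 60°): beam 1 = 3.0000 ≠ 1.0000 ✗
  (7.5, 7.5, 240°): beam 1 = 0.5774 ≠ 1.0000 ✗
  (2.5, 1.5, 120°): beam 1 = 3.0000 ≠ 1.0000 ✗
  (4.5, 1.5, 330°): beam 2 = 1.0000 ≠ 0.5774 ✗
  …
  (5.5, 1.5, 330°): r_1=1.0000, r_2=0.5774, r_3=5.1962, r_4=0.5774 — all match ✓
Only this pose fits every beam.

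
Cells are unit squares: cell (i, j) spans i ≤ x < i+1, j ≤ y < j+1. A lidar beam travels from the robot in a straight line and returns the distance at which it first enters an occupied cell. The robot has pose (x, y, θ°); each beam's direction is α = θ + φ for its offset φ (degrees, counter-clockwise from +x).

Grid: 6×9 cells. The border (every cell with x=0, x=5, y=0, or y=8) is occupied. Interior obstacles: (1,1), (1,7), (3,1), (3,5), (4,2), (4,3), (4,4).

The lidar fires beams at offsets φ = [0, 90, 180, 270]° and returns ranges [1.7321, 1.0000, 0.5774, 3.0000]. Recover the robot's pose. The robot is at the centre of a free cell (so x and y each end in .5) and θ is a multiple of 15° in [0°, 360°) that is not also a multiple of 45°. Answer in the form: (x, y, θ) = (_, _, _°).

(x, y, θ) = (1.5, 4.5, 30°)

Enumerate (i+0.5, j+0.5, θ) over the 21 free cells and 16 admissible headings. For each, cast all 4 beams and compare to the given ranges.
  (4.5, 5.5, 285°): beam 1 = 0.5176 ≠ 1.7321 ✗
  (2.5, 2.5, 150°): beam 3 = 1.0000 ≠ 0.5774 ✗
  (2.5, 4.5, 255°): beam 1 = 2.5882 ≠ 1.7321 ✗
  (3.5, 7.5, 255°): beam 1 = 1.5529 ≠ 1.7321 ✗
  …
  (1.5, 4.5, 30°): r_1=1.7321, r_2=1.0000, r_3=0.5774, r_4=3.0000 — all match ✓
Only this pose fits every beam.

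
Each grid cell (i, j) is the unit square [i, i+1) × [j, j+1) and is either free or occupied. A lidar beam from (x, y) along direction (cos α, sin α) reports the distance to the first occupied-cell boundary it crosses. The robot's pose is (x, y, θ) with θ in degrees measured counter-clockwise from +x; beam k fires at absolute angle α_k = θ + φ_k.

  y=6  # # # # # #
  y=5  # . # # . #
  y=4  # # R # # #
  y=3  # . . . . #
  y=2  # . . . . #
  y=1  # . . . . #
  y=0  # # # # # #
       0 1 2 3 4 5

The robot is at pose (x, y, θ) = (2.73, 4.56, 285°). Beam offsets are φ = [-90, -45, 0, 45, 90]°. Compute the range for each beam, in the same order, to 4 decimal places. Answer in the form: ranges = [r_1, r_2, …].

ranges = [0.7558, 3.4600, 3.6856, 0.3118, 0.2795]

beam 1: φ=-90°, α=195°
  d=(-0.9659,-0.2588)  start (2,4)  tX=0.7558 tY=2.1637  stride 1/|dx|=1.0353 1/|dy|=3.8637
    cross x-line → (1,4), t=0.7558 (wall)
  → r_1 = 0.7558
beam 2: φ=-45°, α=240°
  d=(-0.5000,-0.8660)  start (2,4)  tX=1.4600 tY=0.6466  stride 1/|dx|=2.0000 1/|dy|=1.1547
    cross y-line → (2,3), t=0.6466
    cross x-line → (1,3), t=1.4600
    cross y-line → (1,2), t=1.8013
    cross y-line → (1,1), t=2.9560
    cross x-line → (0,1), t=3.4600 (wall)
  → r_2 = 3.4600
beam 3: φ=0°, α=285°
  d=(0.2588,-0.9659)  start (2,4)  tX=1.0432 tY=0.5798  stride 1/|dx|=3.8637 1/|dy|=1.0353
    cross y-line → (2,3), t=0.5798
    cross x-line → (3,3), t=1.0432
    cross y-line → (3,2), t=1.6150
    cross y-line → (3,1), t=2.6503
    cross y-line → (3,0), t=3.6856 (wall)
  → r_3 = 3.6856
beam 4: φ=45°, α=330°
  d=(0.8660,-0.5000)  start (2,4)  tX=0.3118 tY=1.1200  stride 1/|dx|=1.1547 1/|dy|=2.0000
    cross x-line → (3,4), t=0.3118 (wall)
  → r_4 = 0.3118
beam 5: φ=90°, α=15°
  d=(0.9659,0.2588)  start (2,4)  tX=0.2795 tY=1.7000  stride 1/|dx|=1.0353 1/|dy|=3.8637
    cross x-line → (3,4), t=0.2795 (wall)
  → r_5 = 0.2795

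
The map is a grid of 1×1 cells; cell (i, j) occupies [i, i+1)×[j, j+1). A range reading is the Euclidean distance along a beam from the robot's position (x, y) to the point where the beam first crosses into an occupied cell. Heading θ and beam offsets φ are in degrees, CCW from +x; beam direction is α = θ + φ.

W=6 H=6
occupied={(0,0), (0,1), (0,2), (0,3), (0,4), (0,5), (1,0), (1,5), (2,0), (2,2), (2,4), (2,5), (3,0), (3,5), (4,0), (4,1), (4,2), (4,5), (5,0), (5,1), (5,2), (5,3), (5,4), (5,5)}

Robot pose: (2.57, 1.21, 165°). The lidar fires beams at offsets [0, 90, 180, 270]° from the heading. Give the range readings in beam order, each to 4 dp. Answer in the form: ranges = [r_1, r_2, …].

ranges = [1.6254, 0.2174, 0.8114, 0.8179]

beam 1: φ=0°, α=165°
  dir = (cos 165°, sin 165°) = (-0.9659, 0.2588); from cell (2,1)
  next x-line at t=0.5901, next y-line at t=3.0523; Δt_x=1.0353, Δt_y=3.8637
    x: enter (1,1) at t=0.5901
    x: enter (0,1) at t=1.6254 ← occupied
  → r_1 = 1.6254
beam 2: φ=90°, α=255°
  dir = (cos 255°, sin 255°) = (-0.2588, -0.9659); from cell (2,1)
  next x-line at t=2.2023, next y-line at t=0.2174; Δt_x=3.8637, Δt_y=1.0353
    y: enter (2,0) at t=0.2174 ← occupied
  → r_2 = 0.2174
beam 3: φ=180°, α=345°
  dir = (cos 345°, sin 345°) = (0.9659, -0.2588); from cell (2,1)
  next x-line at t=0.4452, next y-line at t=0.8114; Δt_x=1.0353, Δt_y=3.8637
    x: enter (3,1) at t=0.4452
    y: enter (3,0) at t=0.8114 ← occupied
  → r_3 = 0.8114
beam 4: φ=270°, α=75°
  dir = (cos 75°, sin 75°) = (0.2588, 0.9659); from cell (2,1)
  next x-line at t=1.6614, next y-line at t=0.8179; Δt_x=3.8637, Δt_y=1.0353
    y: enter (2,2) at t=0.8179 ← occupied
  → r_4 = 0.8179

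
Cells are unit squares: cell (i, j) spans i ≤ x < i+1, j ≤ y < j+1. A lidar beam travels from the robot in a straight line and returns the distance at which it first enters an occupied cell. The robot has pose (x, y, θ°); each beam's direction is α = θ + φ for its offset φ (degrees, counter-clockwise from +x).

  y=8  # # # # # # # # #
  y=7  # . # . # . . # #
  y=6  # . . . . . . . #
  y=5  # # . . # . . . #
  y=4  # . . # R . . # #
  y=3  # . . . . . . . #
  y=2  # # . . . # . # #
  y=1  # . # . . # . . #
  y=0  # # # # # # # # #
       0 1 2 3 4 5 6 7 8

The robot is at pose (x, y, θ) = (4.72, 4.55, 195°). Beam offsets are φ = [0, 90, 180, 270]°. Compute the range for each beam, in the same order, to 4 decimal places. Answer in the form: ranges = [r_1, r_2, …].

ranges = [0.7454, 1.6047, 3.3957, 0.4659]

beam 1: φ=0°, α=195°
  dir = (cos 195°, sin 195°) = (-0.9659, -0.2588); from cell (4,4)
  next x-line at t=0.7454, next y-line at t=2.1250; Δt_x=1.0353, Δt_y=3.8637
    x: enter (3,4) at t=0.7454 ← occupied
  → r_1 = 0.7454
beam 2: φ=90°, α=285°
  dir = (cos 285°, sin 285°) = (0.2588, -0.9659); from cell (4,4)
  next x-line at t=1.0818, next y-line at t=0.5694; Δt_x=3.8637, Δt_y=1.0353
    y: enter (4,3) at t=0.5694
    x: enter (5,3) at t=1.0818
    y: enter (5,2) at t=1.6047 ← occupied
  → r_2 = 1.6047
beam 3: φ=180°, α=15°
  dir = (cos 15°, sin 15°) = (0.9659, 0.2588); from cell (4,4)
  next x-line at t=0.2899, next y-line at t=1.7387; Δt_x=1.0353, Δt_y=3.8637
    x: enter (5,4) at t=0.2899
    x: enter (6,4) at t=1.3252
    y: enter (6,5) at t=1.7387
    x: enter (7,5) at t=2.3604
    x: enter (8,5) at t=3.3957 ← occupied
  → r_3 = 3.3957
beam 4: φ=270°, α=105°
  dir = (cos 105°, sin 105°) = (-0.2588, 0.9659); from cell (4,4)
  next x-line at t=2.7819, next y-line at t=0.4659; Δt_x=3.8637, Δt_y=1.0353
    y: enter (4,5) at t=0.4659 ← occupied
  → r_4 = 0.4659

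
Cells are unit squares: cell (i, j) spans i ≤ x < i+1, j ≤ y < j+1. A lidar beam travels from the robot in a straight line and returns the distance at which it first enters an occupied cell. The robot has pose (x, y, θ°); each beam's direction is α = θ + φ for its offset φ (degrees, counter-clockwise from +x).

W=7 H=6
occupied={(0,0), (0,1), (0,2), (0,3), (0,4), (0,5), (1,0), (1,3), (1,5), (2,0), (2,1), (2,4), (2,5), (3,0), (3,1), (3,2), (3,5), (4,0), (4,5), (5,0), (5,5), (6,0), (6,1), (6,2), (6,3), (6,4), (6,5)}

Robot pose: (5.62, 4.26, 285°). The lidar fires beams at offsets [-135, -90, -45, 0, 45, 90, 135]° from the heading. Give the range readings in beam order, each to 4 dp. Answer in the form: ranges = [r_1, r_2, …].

beam 1: φ=-135°, α=150°
  cosα=-0.8660 sinα=0.5000 | (5,4) | tMaxX 0.7159 tMaxY 1.4800 | tΔX 1.1547 tΔY 2.0000
    t=0.7159 [x] (4,4)
    t=1.4800 [y] (4,5) — stop
  → r_1 = 1.4800
beam 2: φ=-90°, α=195°
  cosα=-0.9659 sinα=-0.2588 | (5,4) | tMaxX 0.6419 tMaxY 1.0046 | tΔX 1.0353 tΔY 3.8637
    t=0.6419 [x] (4,4)
    t=1.0046 [y] (4,3)
    t=1.6771 [x] (3,3)
    t=2.7124 [x] (2,3)
    t=3.7477 [x] (1,3) — stop
  → r_2 = 3.7477
beam 3: φ=-45°, α=240°
  cosα=-0.5000 sinα=-0.8660 | (5,4) | tMaxX 1.2400 tMaxY 0.3002 | tΔX 2.0000 tΔY 1.1547
    t=0.3002 [y] (5,3)
    t=1.2400 [x] (4,3)
    t=1.4549 [y] (4,2)
    t=2.6096 [y] (4,1)
    t=3.2400 [x] (3,1) — stop
  → r_3 = 3.2400
beam 4: φ=0°, α=285°
  cosα=0.2588 sinα=-0.9659 | (5,4) | tMaxX 1.4682 tMaxY 0.2692 | tΔX 3.8637 tΔY 1.0353
    t=0.2692 [y] (5,3)
    t=1.3044 [y] (5,2)
    t=1.4682 [x] (6,2) — stop
  → r_4 = 1.4682
beam 5: φ=45°, α=330°
  cosα=0.8660 sinα=-0.5000 | (5,4) | tMaxX 0.4388 tMaxY 0.5200 | tΔX 1.1547 tΔY 2.0000
    t=0.4388 [x] (6,4) — stop
  → r_5 = 0.4388
beam 6: φ=90°, α=15°
  cosα=0.9659 sinα=0.2588 | (5,4) | tMaxX 0.3934 tMaxY 2.8591 | tΔX 1.0353 tΔY 3.8637
    t=0.3934 [x] (6,4) — stop
  → r_6 = 0.3934
beam 7: φ=135°, α=60°
  cosα=0.5000 sinα=0.8660 | (5,4) | tMaxX 0.7600 tMaxY 0.8545 | tΔX 2.0000 tΔY 1.1547
    t=0.7600 [x] (6,4) — stop
  → r_7 = 0.7600

ranges = [1.4800, 3.7477, 3.2400, 1.4682, 0.4388, 0.3934, 0.7600]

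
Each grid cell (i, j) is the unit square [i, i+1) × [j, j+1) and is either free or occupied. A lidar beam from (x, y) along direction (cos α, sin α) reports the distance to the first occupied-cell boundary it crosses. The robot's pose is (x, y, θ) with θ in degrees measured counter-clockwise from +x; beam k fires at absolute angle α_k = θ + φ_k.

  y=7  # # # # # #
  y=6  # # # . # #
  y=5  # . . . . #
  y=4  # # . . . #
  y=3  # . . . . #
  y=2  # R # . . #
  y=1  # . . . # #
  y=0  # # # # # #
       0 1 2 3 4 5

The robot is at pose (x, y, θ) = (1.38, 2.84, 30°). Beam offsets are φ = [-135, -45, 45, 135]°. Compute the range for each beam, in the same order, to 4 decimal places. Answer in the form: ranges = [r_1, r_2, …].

ranges = [1.4682, 0.6419, 1.2009, 0.3934]

beam 1: φ=-135°, α=255°
  direction (-0.2588, -0.9659); cell (1,2); t to first gridline: x 1.4682, y 0.8696 (then +3.8637 / +1.0353)
    (1,1) via y @ 0.8696
    (0,1) via x @ 1.4682  # hit
  → r_1 = 1.4682
beam 2: φ=-45°, α=345°
  direction (0.9659, -0.2588); cell (1,2); t to first gridline: x 0.6419, y 3.2455 (then +1.0353 / +3.8637)
    (2,2) via x @ 0.6419  # hit
  → r_2 = 0.6419
beam 3: φ=45°, α=75°
  direction (0.2588, 0.9659); cell (1,2); t to first gridline: x 2.3955, y 0.1656 (then +3.8637 / +1.0353)
    (1,3) via y @ 0.1656
    (1,4) via y @ 1.2009  # hit
  → r_3 = 1.2009
beam 4: φ=135°, α=165°
  direction (-0.9659, 0.2588); cell (1,2); t to first gridline: x 0.3934, y 0.6182 (then +1.0353 / +3.8637)
    (0,2) via x @ 0.3934  # hit
  → r_4 = 0.3934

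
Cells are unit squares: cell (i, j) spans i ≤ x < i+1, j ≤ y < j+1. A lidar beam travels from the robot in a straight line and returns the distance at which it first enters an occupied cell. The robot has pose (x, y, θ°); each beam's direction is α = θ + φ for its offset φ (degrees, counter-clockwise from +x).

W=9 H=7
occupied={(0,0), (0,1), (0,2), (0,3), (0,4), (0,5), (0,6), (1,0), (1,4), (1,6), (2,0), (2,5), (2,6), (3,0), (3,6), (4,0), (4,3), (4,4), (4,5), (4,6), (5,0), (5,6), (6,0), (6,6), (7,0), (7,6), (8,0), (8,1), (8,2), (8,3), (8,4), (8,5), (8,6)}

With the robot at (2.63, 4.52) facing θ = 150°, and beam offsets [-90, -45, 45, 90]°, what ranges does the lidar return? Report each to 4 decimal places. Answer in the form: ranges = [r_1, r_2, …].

beam 1: φ=-90°, α=60°
  direction (0.5000, 0.8660); cell (2,4); t to first gridline: x 0.7400, y 0.5543 (then +2.0000 / +1.1547)
    (2,5) via y @ 0.5543  # hit
  → r_1 = 0.5543
beam 2: φ=-45°, α=105°
  direction (-0.2588, 0.9659); cell (2,4); t to first gridline: x 2.4341, y 0.4969 (then +3.8637 / +1.0353)
    (2,5) via y @ 0.4969  # hit
  → r_2 = 0.4969
beam 3: φ=45°, α=195°
  direction (-0.9659, -0.2588); cell (2,4); t to first gridline: x 0.6522, y 2.0091 (then +1.0353 / +3.8637)
    (1,4) via x @ 0.6522  # hit
  → r_3 = 0.6522
beam 4: φ=90°, α=240°
  direction (-0.5000, -0.8660); cell (2,4); t to first gridline: x 1.2600, y 0.6004 (then +2.0000 / +1.1547)
    (2,3) via y @ 0.6004
    (1,3) via x @ 1.2600
    (1,2) via y @ 1.7551
    (1,1) via y @ 2.9098
    (0,1) via x @ 3.2600  # hit
  → r_4 = 3.2600

ranges = [0.5543, 0.4969, 0.6522, 3.2600]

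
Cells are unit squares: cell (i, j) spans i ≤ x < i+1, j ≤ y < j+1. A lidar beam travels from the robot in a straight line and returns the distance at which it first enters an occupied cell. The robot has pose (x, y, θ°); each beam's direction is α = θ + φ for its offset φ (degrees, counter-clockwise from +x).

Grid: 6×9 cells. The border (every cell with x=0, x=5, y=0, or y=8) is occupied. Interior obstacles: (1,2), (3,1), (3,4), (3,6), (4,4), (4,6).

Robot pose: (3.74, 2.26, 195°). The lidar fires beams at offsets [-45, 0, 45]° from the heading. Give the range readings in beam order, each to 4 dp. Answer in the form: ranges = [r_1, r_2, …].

beam 1: φ=-45°, α=150°
  cosα=-0.8660 sinα=0.5000 | (3,2) | tMaxX 0.8545 tMaxY 1.4800 | tΔX 1.1547 tΔY 2.0000
    t=0.8545 [x] (2,2)
    t=1.4800 [y] (2,3)
    t=2.0092 [x] (1,3)
    t=3.1639 [x] (0,3) — stop
  → r_1 = 3.1639
beam 2: φ=0°, α=195°
  cosα=-0.9659 sinα=-0.2588 | (3,2) | tMaxX 0.7661 tMaxY 1.0046 | tΔX 1.0353 tΔY 3.8637
    t=0.7661 [x] (2,2)
    t=1.0046 [y] (2,1)
    t=1.8014 [x] (1,1)
    t=2.8367 [x] (0,1) — stop
  → r_2 = 2.8367
beam 3: φ=45°, α=240°
  cosα=-0.5000 sinα=-0.8660 | (3,2) | tMaxX 1.4800 tMaxY 0.3002 | tΔX 2.0000 tΔY 1.1547
    t=0.3002 [y] (3,1) — stop
  → r_3 = 0.3002

ranges = [3.1639, 2.8367, 0.3002]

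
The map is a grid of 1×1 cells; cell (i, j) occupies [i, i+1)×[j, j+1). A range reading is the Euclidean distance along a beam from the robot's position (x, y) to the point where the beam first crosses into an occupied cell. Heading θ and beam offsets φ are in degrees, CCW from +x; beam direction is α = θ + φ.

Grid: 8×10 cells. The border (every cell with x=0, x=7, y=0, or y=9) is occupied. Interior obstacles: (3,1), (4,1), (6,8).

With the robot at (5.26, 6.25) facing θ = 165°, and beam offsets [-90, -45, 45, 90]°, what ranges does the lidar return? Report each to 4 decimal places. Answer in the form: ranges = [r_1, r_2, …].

beam 1: φ=-90°, α=75°
  cosα=0.2588 sinα=0.9659 | (5,6) | tMaxX 2.8591 tMaxY 0.7765 | tΔX 3.8637 tΔY 1.0353
    t=0.7765 [y] (5,7)
    t=1.8117 [y] (5,8)
    t=2.8470 [y] (5,9) — stop
  → r_1 = 2.8470
beam 2: φ=-45°, α=120°
  cosα=-0.5000 sinα=0.8660 | (5,6) | tMaxX 0.5200 tMaxY 0.8660 | tΔX 2.0000 tΔY 1.1547
    t=0.5200 [x] (4,6)
    t=0.8660 [y] (4,7)
    t=2.0207 [y] (4,8)
    t=2.5200 [x] (3,8)
    t=3.1754 [y] (3,9) — stop
  → r_2 = 3.1754
beam 3: φ=45°, α=210°
  cosα=-0.8660 sinα=-0.5000 | (5,6) | tMaxX 0.3002 tMaxY 0.5000 | tΔX 1.1547 tΔY 2.0000
    t=0.3002 [x] (4,6)
    t=0.5000 [y] (4,5)
    t=1.4549 [x] (3,5)
    t=2.5000 [y] (3,4)
    t=2.6096 [x] (2,4)
    t=3.7643 [x] (1,4)
    t=4.5000 [y] (1,3)
    t=4.9190 [x] (0,3) — stop
  → r_3 = 4.9190
beam 4: φ=90°, α=255°
  cosα=-0.2588 sinα=-0.9659 | (5,6) | tMaxX 1.0046 tMaxY 0.2588 | tΔX 3.8637 tΔY 1.0353
    t=0.2588 [y] (5,5)
    t=1.0046 [x] (4,5)
    t=1.2941 [y] (4,4)
    t=2.3294 [y] (4,3)
    t=3.3646 [y] (4,2)
    t=4.3999 [y] (4,1) — stop
  → r_4 = 4.3999

ranges = [2.8470, 3.1754, 4.9190, 4.3999]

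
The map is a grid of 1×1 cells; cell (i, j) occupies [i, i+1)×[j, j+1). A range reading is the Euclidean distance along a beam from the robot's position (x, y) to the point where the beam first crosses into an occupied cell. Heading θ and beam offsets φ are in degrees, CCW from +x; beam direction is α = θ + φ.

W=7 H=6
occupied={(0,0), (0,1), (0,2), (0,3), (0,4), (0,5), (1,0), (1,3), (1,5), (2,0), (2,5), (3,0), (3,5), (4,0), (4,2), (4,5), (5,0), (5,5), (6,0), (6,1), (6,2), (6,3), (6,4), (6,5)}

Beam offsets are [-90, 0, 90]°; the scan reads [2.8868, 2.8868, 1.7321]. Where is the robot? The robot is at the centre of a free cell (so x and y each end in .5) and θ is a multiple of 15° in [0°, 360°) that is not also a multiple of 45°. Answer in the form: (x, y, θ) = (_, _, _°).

(x, y, θ) = (3.5, 2.5, 210°)

Candidates: 18 free-cell centres × 16 headings = 288 poses. Raycast each; keep the one whose scan matches to 4 dp.
  (1.5, 4.5, 165°): beam 1 = 0.5176 ≠ 2.8868 ✗
  (5.5, 3.5, 285°): beam 1 = 4.6587 ≠ 2.8868 ✗
  (4.5, 4.5, 75°): beam 1 = 1.5529 ≠ 2.8868 ✗
  (5.5, 3.5, 60°): beam 1 = 0.5774 ≠ 2.8868 ✗
  …
  (3.5, 2.5, 210°): r_1=2.8868, r_2=2.8868, r_3=1.7321 — all match ✓
Unique over the lattice → pose = (3.5, 2.5, 210°).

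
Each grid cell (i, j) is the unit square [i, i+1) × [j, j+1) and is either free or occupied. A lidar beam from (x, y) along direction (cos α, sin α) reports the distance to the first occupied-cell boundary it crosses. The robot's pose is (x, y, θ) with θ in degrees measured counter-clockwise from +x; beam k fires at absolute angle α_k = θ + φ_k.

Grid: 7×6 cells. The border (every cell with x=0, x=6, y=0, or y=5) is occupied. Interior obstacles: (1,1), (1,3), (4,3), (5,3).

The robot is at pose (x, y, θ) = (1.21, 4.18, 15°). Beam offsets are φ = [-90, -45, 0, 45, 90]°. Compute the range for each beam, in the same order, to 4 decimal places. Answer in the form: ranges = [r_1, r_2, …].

ranges = [0.1863, 0.3600, 3.1682, 0.9469, 0.8114]

beam 1: φ=-90°, α=285°
  dir = (cos 285°, sin 285°) = (0.2588, -0.9659); from cell (1,4)
  next x-line at t=3.0523, next y-line at t=0.1863; Δt_x=3.8637, Δt_y=1.0353
    y: enter (1,3) at t=0.1863 ← occupied
  → r_1 = 0.1863
beam 2: φ=-45°, α=330°
  dir = (cos 330°, sin 330°) = (0.8660, -0.5000); from cell (1,4)
  next x-line at t=0.9122, next y-line at t=0.3600; Δt_x=1.1547, Δt_y=2.0000
    y: enter (1,3) at t=0.3600 ← occupied
  → r_2 = 0.3600
beam 3: φ=0°, α=15°
  dir = (cos 15°, sin 15°) = (0.9659, 0.2588); from cell (1,4)
  next x-line at t=0.8179, next y-line at t=3.1682; Δt_x=1.0353, Δt_y=3.8637
    x: enter (2,4) at t=0.8179
    x: enter (3,4) at t=1.8531
    x: enter (4,4) at t=2.8884
    y: enter (4,5) at t=3.1682 ← occupied
  → r_3 = 3.1682
beam 4: φ=45°, α=60°
  dir = (cos 60°, sin 60°) = (0.5000, 0.8660); from cell (1,4)
  next x-line at t=1.5800, next y-line at t=0.9469; Δt_x=2.0000, Δt_y=1.1547
    y: enter (1,5) at t=0.9469 ← occupied
  → r_4 = 0.9469
beam 5: φ=90°, α=105°
  dir = (cos 105°, sin 105°) = (-0.2588, 0.9659); from cell (1,4)
  next x-line at t=0.8114, next y-line at t=0.8489; Δt_x=3.8637, Δt_y=1.0353
    x: enter (0,4) at t=0.8114 ← occupied
  → r_5 = 0.8114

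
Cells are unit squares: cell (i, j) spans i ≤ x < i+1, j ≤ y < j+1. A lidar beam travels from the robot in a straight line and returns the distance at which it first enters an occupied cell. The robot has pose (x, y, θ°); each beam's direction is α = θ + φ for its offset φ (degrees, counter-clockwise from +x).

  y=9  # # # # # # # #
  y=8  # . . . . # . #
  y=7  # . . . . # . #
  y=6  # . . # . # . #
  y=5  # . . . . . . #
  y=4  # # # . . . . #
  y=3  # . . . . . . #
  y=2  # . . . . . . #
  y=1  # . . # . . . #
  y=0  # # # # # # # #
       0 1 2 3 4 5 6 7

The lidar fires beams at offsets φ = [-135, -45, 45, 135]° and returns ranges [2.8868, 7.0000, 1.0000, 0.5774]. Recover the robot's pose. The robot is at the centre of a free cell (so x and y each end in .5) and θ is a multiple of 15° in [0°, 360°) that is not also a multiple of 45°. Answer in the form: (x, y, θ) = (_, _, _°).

(x, y, θ) = (3.5, 8.5, 345°)

Enumerate (i+0.5, j+0.5, θ) over the 41 free cells and 16 admissible headings. For each, cast all 4 beams and compare to the given ranges.
  (4.5, 2.5, 120°): beam 1 = 2.5882 ≠ 2.8868 ✗
  (4.5, 3.5, 165°): beam 2 = 2.8868 ≠ 7.0000 ✗
  (1.5, 1.5, 105°): beam 1 = 1.0000 ≠ 2.8868 ✗
  …
  (3.5, 8.5, 345°): r_1=2.8868, r_2=7.0000, r_3=1.0000, r_4=0.5774 — all match ✓
Unique over the lattice → pose = (3.5, 8.5, 345°).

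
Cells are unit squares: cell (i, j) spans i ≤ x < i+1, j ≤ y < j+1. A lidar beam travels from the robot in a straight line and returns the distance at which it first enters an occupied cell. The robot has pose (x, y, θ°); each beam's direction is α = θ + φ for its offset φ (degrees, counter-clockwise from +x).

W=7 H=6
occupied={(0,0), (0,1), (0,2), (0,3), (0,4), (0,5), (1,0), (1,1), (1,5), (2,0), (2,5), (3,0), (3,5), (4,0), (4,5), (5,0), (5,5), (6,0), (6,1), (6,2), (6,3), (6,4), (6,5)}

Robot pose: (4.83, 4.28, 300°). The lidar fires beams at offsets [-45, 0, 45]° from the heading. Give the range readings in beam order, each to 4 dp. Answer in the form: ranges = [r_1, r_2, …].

beam 1: φ=-45°, α=255°
  d=(-0.2588,-0.9659)  start (4,4)  tX=3.2069 tY=0.2899  stride 1/|dx|=3.8637 1/|dy|=1.0353
    cross y-line → (4,3), t=0.2899
    cross y-line → (4,2), t=1.3252
    cross y-line → (4,1), t=2.3604
    cross x-line → (3,1), t=3.2069
    cross y-line → (3,0), t=3.3957 (wall)
  → r_1 = 3.3957
beam 2: φ=0°, α=300°
  d=(0.5000,-0.8660)  start (4,4)  tX=0.3400 tY=0.3233  stride 1/|dx|=2.0000 1/|dy|=1.1547
    cross y-line → (4,3), t=0.3233
    cross x-line → (5,3), t=0.3400
    cross y-line → (5,2), t=1.4780
    cross x-line → (6,2), t=2.3400 (wall)
  → r_2 = 2.3400
beam 3: φ=45°, α=345°
  d=(0.9659,-0.2588)  start (4,4)  tX=0.1760 tY=1.0818  stride 1/|dx|=1.0353 1/|dy|=3.8637
    cross x-line → (5,4), t=0.1760
    cross y-line → (5,3), t=1.0818
    cross x-line → (6,3), t=1.2113 (wall)
  → r_3 = 1.2113

ranges = [3.3957, 2.3400, 1.2113]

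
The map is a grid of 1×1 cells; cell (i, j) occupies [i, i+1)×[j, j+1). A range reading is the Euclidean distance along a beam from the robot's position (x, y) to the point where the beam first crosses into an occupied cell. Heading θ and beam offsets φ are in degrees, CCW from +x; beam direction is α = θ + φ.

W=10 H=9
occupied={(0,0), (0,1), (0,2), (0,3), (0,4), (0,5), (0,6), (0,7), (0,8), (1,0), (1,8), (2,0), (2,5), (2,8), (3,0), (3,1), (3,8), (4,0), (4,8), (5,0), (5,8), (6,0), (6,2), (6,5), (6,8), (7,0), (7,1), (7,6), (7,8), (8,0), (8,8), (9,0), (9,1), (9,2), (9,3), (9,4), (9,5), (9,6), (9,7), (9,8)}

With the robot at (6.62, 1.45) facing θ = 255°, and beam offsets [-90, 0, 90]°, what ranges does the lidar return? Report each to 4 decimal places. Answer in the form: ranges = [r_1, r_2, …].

ranges = [5.8183, 0.4659, 0.3934]

beam 1: φ=-90°, α=165°
  direction (-0.9659, 0.2588); cell (6,1); t to first gridline: x 0.6419, y 2.1250 (then +1.0353 / +3.8637)
    (5,1) via x @ 0.6419
    (4,1) via x @ 1.6771
    (4,2) via y @ 2.1250
    (3,2) via x @ 2.7124
    (2,2) via x @ 3.7477
    (1,2) via x @ 4.7830
    (0,2) via x @ 5.8183  # hit
  → r_1 = 5.8183
beam 2: φ=0°, α=255°
  direction (-0.2588, -0.9659); cell (6,1); t to first gridline: x 2.3955, y 0.4659 (then +3.8637 / +1.0353)
    (6,0) via y @ 0.4659  # hit
  → r_2 = 0.4659
beam 3: φ=90°, α=345°
  direction (0.9659, -0.2588); cell (6,1); t to first gridline: x 0.3934, y 1.7387 (then +1.0353 / +3.8637)
    (7,1) via x @ 0.3934  # hit
  → r_3 = 0.3934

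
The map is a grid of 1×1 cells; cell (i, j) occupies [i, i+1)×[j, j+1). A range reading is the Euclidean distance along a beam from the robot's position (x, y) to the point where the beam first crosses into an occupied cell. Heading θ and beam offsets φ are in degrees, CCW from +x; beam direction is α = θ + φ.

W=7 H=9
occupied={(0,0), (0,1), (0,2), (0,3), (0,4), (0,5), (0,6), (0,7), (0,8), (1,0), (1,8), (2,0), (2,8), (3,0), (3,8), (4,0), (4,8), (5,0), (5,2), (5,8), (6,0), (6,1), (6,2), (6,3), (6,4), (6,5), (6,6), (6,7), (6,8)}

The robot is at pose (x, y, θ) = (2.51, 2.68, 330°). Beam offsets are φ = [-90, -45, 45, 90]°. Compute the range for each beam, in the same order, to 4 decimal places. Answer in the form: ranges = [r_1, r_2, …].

beam 1: φ=-90°, α=240°
  d=(-0.5000,-0.8660)  start (2,2)  tX=1.0200 tY=0.7852  stride 1/|dx|=2.0000 1/|dy|=1.1547
    cross y-line → (2,1), t=0.7852
    cross x-line → (1,1), t=1.0200
    cross y-line → (1,0), t=1.9399 (wall)
  → r_1 = 1.9399
beam 2: φ=-45°, α=285°
  d=(0.2588,-0.9659)  start (2,2)  tX=1.8932 tY=0.7040  stride 1/|dx|=3.8637 1/|dy|=1.0353
    cross y-line → (2,1), t=0.7040
    cross y-line → (2,0), t=1.7393 (wall)
  → r_2 = 1.7393
beam 3: φ=45°, α=15°
  d=(0.9659,0.2588)  start (2,2)  tX=0.5073 tY=1.2364  stride 1/|dx|=1.0353 1/|dy|=3.8637
    cross x-line → (3,2), t=0.5073
    cross y-line → (3,3), t=1.2364
    cross x-line → (4,3), t=1.5426
    cross x-line → (5,3), t=2.5778
    cross x-line → (6,3), t=3.6131 (wall)
  → r_3 = 3.6131
beam 4: φ=90°, α=60°
  d=(0.5000,0.8660)  start (2,2)  tX=0.9800 tY=0.3695  stride 1/|dx|=2.0000 1/|dy|=1.1547
    cross y-line → (2,3), t=0.3695
    cross x-line → (3,3), t=0.9800
    cross y-line → (3,4), t=1.5242
    cross y-line → (3,5), t=2.6789
    cross x-line → (4,5), t=2.9800
    cross y-line → (4,6), t=3.8336
    cross x-line → (5,6), t=4.9800
    cross y-line → (5,7), t=4.9883
    cross y-line → (5,8), t=6.1430 (wall)
  → r_4 = 6.1430

ranges = [1.9399, 1.7393, 3.6131, 6.1430]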